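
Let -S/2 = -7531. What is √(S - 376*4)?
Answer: √13558 ≈ 116.44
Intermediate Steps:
S = 15062 (S = -2*(-7531) = 15062)
√(S - 376*4) = √(15062 - 376*4) = √(15062 - 47*32) = √(15062 - 1504) = √13558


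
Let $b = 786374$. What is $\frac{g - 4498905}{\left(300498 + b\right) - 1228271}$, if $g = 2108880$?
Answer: $\frac{796675}{47133} \approx 16.903$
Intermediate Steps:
$\frac{g - 4498905}{\left(300498 + b\right) - 1228271} = \frac{2108880 - 4498905}{\left(300498 + 786374\right) - 1228271} = - \frac{2390025}{1086872 - 1228271} = - \frac{2390025}{-141399} = \left(-2390025\right) \left(- \frac{1}{141399}\right) = \frac{796675}{47133}$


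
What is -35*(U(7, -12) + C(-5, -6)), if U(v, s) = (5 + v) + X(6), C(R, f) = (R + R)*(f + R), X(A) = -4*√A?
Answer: -4270 + 140*√6 ≈ -3927.1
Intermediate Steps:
C(R, f) = 2*R*(R + f) (C(R, f) = (2*R)*(R + f) = 2*R*(R + f))
U(v, s) = 5 + v - 4*√6 (U(v, s) = (5 + v) - 4*√6 = 5 + v - 4*√6)
-35*(U(7, -12) + C(-5, -6)) = -35*((5 + 7 - 4*√6) + 2*(-5)*(-5 - 6)) = -35*((12 - 4*√6) + 2*(-5)*(-11)) = -35*((12 - 4*√6) + 110) = -35*(122 - 4*√6) = -4270 + 140*√6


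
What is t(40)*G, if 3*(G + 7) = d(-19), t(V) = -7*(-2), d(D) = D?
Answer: -560/3 ≈ -186.67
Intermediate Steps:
t(V) = 14
G = -40/3 (G = -7 + (1/3)*(-19) = -7 - 19/3 = -40/3 ≈ -13.333)
t(40)*G = 14*(-40/3) = -560/3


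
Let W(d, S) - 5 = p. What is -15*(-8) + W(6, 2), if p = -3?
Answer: 122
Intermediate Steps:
W(d, S) = 2 (W(d, S) = 5 - 3 = 2)
-15*(-8) + W(6, 2) = -15*(-8) + 2 = 120 + 2 = 122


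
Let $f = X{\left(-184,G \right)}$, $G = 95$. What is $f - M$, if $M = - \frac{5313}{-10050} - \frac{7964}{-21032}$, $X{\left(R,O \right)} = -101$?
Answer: $- \frac{40796047}{400325} \approx -101.91$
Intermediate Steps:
$f = -101$
$M = \frac{363222}{400325}$ ($M = \left(-5313\right) \left(- \frac{1}{10050}\right) - - \frac{181}{478} = \frac{1771}{3350} + \frac{181}{478} = \frac{363222}{400325} \approx 0.90732$)
$f - M = -101 - \frac{363222}{400325} = - \frac{40796047}{400325}$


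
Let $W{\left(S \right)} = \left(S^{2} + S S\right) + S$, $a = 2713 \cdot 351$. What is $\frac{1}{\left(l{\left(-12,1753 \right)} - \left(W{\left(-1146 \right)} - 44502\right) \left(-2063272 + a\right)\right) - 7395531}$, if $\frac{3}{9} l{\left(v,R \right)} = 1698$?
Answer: $\frac{1}{2867489062419} \approx 3.4874 \cdot 10^{-13}$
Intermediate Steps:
$l{\left(v,R \right)} = 5094$ ($l{\left(v,R \right)} = 3 \cdot 1698 = 5094$)
$a = 952263$
$W{\left(S \right)} = S + 2 S^{2}$ ($W{\left(S \right)} = \left(S^{2} + S^{2}\right) + S = 2 S^{2} + S = S + 2 S^{2}$)
$\frac{1}{\left(l{\left(-12,1753 \right)} - \left(W{\left(-1146 \right)} - 44502\right) \left(-2063272 + a\right)\right) - 7395531} = \frac{1}{\left(5094 - \left(- 1146 \left(1 + 2 \left(-1146\right)\right) - 44502\right) \left(-2063272 + 952263\right)\right) - 7395531} = \frac{1}{\left(5094 - \left(- 1146 \left(1 - 2292\right) - 44502\right) \left(-1111009\right)\right) - 7395531} = \frac{1}{\left(5094 - \left(\left(-1146\right) \left(-2291\right) - 44502\right) \left(-1111009\right)\right) - 7395531} = \frac{1}{\left(5094 - \left(2625486 - 44502\right) \left(-1111009\right)\right) - 7395531} = \frac{1}{\left(5094 - 2580984 \left(-1111009\right)\right) - 7395531} = \frac{1}{\left(5094 - -2867496452856\right) - 7395531} = \frac{1}{\left(5094 + 2867496452856\right) - 7395531} = \frac{1}{2867496457950 - 7395531} = \frac{1}{2867489062419}$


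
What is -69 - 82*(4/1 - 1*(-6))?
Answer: -889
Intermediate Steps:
-69 - 82*(4/1 - 1*(-6)) = -69 - 82*(4*1 + 6) = -69 - 82*(4 + 6) = -69 - 82*10 = -69 - 820 = -889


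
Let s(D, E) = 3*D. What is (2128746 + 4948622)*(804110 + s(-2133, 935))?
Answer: 5645694304648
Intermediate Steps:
(2128746 + 4948622)*(804110 + s(-2133, 935)) = (2128746 + 4948622)*(804110 + 3*(-2133)) = 7077368*(804110 - 6399) = 7077368*797711 = 5645694304648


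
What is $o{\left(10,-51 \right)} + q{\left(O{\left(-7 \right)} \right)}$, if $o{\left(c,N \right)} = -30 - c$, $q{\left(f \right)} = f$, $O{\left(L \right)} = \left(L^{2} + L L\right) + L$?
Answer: $51$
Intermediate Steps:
$O{\left(L \right)} = L + 2 L^{2}$ ($O{\left(L \right)} = \left(L^{2} + L^{2}\right) + L = 2 L^{2} + L = L + 2 L^{2}$)
$o{\left(10,-51 \right)} + q{\left(O{\left(-7 \right)} \right)} = \left(-30 - 10\right) - 7 \left(1 + 2 \left(-7\right)\right) = \left(-30 - 10\right) - 7 \left(1 - 14\right) = -40 - -91 = -40 + 91 = 51$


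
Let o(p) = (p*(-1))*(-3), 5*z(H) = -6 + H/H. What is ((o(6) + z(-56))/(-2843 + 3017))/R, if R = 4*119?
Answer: 1/4872 ≈ 0.00020525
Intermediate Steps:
R = 476
z(H) = -1 (z(H) = (-6 + H/H)/5 = (-6 + 1)/5 = (⅕)*(-5) = -1)
o(p) = 3*p (o(p) = -p*(-3) = 3*p)
((o(6) + z(-56))/(-2843 + 3017))/R = ((3*6 - 1)/(-2843 + 3017))/476 = ((18 - 1)/174)*(1/476) = (17*(1/174))*(1/476) = (17/174)*(1/476) = 1/4872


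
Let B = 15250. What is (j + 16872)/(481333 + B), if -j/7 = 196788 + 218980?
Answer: -2893504/496583 ≈ -5.8268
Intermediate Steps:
j = -2910376 (j = -7*(196788 + 218980) = -7*415768 = -2910376)
(j + 16872)/(481333 + B) = (-2910376 + 16872)/(481333 + 15250) = -2893504/496583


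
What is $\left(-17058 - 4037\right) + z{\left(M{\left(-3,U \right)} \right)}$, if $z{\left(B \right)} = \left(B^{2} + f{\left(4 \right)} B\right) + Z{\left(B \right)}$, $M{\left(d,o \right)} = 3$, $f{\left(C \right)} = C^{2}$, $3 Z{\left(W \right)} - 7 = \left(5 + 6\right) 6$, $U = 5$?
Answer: $- \frac{63041}{3} \approx -21014.0$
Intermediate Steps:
$Z{\left(W \right)} = \frac{73}{3}$ ($Z{\left(W \right)} = \frac{7}{3} + \frac{\left(5 + 6\right) 6}{3} = \frac{7}{3} + \frac{11 \cdot 6}{3} = \frac{7}{3} + \frac{1}{3} \cdot 66 = \frac{7}{3} + 22 = \frac{73}{3}$)
$z{\left(B \right)} = \frac{73}{3} + B^{2} + 16 B$ ($z{\left(B \right)} = \left(B^{2} + 4^{2} B\right) + \frac{73}{3} = \left(B^{2} + 16 B\right) + \frac{73}{3} = \frac{73}{3} + B^{2} + 16 B$)
$\left(-17058 - 4037\right) + z{\left(M{\left(-3,U \right)} \right)} = \left(-17058 - 4037\right) + \left(\frac{73}{3} + 3^{2} + 16 \cdot 3\right) = -21095 + \left(\frac{73}{3} + 9 + 48\right) = -21095 + \frac{244}{3} = - \frac{63041}{3}$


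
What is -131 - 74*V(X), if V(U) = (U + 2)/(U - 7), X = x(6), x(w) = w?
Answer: 461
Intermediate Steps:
X = 6
V(U) = (2 + U)/(-7 + U)
-131 - 74*V(X) = -131 - 74*(2 + 6)/(-7 + 6) = -131 - 74*8/(-1) = -131 - (-74)*8 = -131 - 74*(-8) = -131 + 592 = 461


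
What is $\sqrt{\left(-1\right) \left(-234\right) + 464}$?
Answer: $\sqrt{698} \approx 26.42$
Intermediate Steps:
$\sqrt{\left(-1\right) \left(-234\right) + 464} = \sqrt{234 + 464} = \sqrt{698}$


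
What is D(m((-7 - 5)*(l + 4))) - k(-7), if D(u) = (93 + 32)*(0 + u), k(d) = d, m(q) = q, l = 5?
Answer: -13493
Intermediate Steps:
D(u) = 125*u
D(m((-7 - 5)*(l + 4))) - k(-7) = 125*((-7 - 5)*(5 + 4)) - 1*(-7) = 125*(-12*9) + 7 = 125*(-108) + 7 = -13500 + 7 = -13493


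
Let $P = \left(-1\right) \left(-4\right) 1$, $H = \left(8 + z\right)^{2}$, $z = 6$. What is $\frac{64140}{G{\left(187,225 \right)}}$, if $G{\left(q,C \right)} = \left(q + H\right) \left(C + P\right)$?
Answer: $\frac{64140}{87707} \approx 0.7313$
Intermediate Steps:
$H = 196$ ($H = \left(8 + 6\right)^{2} = 14^{2} = 196$)
$P = 4$ ($P = 4 \cdot 1 = 4$)
$G{\left(q,C \right)} = \left(4 + C\right) \left(196 + q\right)$ ($G{\left(q,C \right)} = \left(q + 196\right) \left(C + 4\right) = \left(196 + q\right) \left(4 + C\right) = \left(4 + C\right) \left(196 + q\right)$)
$\frac{64140}{G{\left(187,225 \right)}} = \frac{64140}{784 + 4 \cdot 187 + 196 \cdot 225 + 225 \cdot 187} = \frac{64140}{784 + 748 + 44100 + 42075} = \frac{64140}{87707}$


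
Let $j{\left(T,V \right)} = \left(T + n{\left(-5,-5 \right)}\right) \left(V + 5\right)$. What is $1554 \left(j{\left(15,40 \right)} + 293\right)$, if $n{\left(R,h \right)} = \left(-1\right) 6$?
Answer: $1084692$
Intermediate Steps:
$n{\left(R,h \right)} = -6$
$j{\left(T,V \right)} = \left(-6 + T\right) \left(5 + V\right)$ ($j{\left(T,V \right)} = \left(T - 6\right) \left(V + 5\right) = \left(-6 + T\right) \left(5 + V\right)$)
$1554 \left(j{\left(15,40 \right)} + 293\right) = 1554 \left(\left(-30 - 240 + 5 \cdot 15 + 15 \cdot 40\right) + 293\right) = 1554 \left(\left(-30 - 240 + 75 + 600\right) + 293\right) = 1554 \left(405 + 293\right) = 1554 \cdot 698 = 1084692$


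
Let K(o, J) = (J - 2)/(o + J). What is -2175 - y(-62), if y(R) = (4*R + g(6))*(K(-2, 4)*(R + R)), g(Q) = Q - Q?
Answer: -32927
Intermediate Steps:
K(o, J) = (-2 + J)/(J + o)
g(Q) = 0
y(R) = 8*R² (y(R) = (4*R + 0)*(((-2 + 4)/(4 - 2))*(R + R)) = (4*R)*((2/2)*(2*R)) = (4*R)*(((½)*2)*(2*R)) = (4*R)*(1*(2*R)) = (4*R)*(2*R) = 8*R²)
-2175 - y(-62) = -2175 - 8*(-62)² = -2175 - 8*3844 = -2175 - 1*30752 = -2175 - 30752 = -32927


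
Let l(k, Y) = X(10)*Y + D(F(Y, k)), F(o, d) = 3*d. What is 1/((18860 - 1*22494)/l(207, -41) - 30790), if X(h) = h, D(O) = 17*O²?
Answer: -6555487/201843448364 ≈ -3.2478e-5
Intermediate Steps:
l(k, Y) = 10*Y + 153*k² (l(k, Y) = 10*Y + 17*(3*k)² = 10*Y + 17*(9*k²) = 10*Y + 153*k²)
1/((18860 - 1*22494)/l(207, -41) - 30790) = 1/((18860 - 1*22494)/(10*(-41) + 153*207²) - 30790) = 1/((18860 - 22494)/(-410 + 153*42849) - 30790) = 1/(-3634/(-410 + 6555897) - 30790) = 1/(-3634/6555487 - 30790) = 1/(-201843448364/6555487) = -6555487/201843448364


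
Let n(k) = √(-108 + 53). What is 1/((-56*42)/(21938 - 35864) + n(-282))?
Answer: 909832/296440919 - 5387041*I*√55/296440919 ≈ 0.0030692 - 0.13477*I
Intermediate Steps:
n(k) = I*√55 (n(k) = √(-55) = I*√55)
1/((-56*42)/(21938 - 35864) + n(-282)) = 1/((-56*42)/(21938 - 35864) + I*√55) = 1/(-2352/(-13926) + I*√55) = 1/(-2352*(-1/13926) + I*√55) = 1/(392/2321 + I*√55)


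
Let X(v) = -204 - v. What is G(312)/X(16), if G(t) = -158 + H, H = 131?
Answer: 27/220 ≈ 0.12273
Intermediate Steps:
G(t) = -27 (G(t) = -158 + 131 = -27)
G(312)/X(16) = -27/(-204 - 1*16) = -27/(-204 - 16) = -27/(-220) = -27*(-1/220) = 27/220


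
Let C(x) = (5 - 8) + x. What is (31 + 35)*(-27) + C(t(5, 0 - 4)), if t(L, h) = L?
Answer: -1780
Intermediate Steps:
C(x) = -3 + x
(31 + 35)*(-27) + C(t(5, 0 - 4)) = (31 + 35)*(-27) + (-3 + 5) = 66*(-27) + 2 = -1782 + 2 = -1780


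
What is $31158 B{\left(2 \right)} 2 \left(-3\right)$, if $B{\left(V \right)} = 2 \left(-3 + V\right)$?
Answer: $373896$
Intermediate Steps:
$B{\left(V \right)} = -6 + 2 V$
$31158 B{\left(2 \right)} 2 \left(-3\right) = 31158 \left(-6 + 2 \cdot 2\right) 2 \left(-3\right) = 31158 \left(-6 + 4\right) 2 \left(-3\right) = 31158 \left(-2\right) 2 \left(-3\right) = 31158 \left(\left(-4\right) \left(-3\right)\right) = 31158 \cdot 12 = 373896$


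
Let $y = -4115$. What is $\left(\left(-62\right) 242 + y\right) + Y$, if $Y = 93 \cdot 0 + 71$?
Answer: $-19048$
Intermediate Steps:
$Y = 71$ ($Y = 0 + 71 = 71$)
$\left(\left(-62\right) 242 + y\right) + Y = \left(\left(-62\right) 242 - 4115\right) + 71 = \left(-15004 - 4115\right) + 71 = -19119 + 71 = -19048$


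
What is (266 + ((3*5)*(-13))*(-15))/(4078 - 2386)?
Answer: 3191/1692 ≈ 1.8859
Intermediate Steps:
(266 + ((3*5)*(-13))*(-15))/(4078 - 2386) = (266 + (15*(-13))*(-15))/1692 = (266 - 195*(-15))*(1/1692) = (266 + 2925)*(1/1692) = 3191*(1/1692) = 3191/1692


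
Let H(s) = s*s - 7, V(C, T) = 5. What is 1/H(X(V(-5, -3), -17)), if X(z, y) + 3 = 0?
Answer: 1/2 ≈ 0.50000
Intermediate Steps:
X(z, y) = -3 (X(z, y) = -3 + 0 = -3)
H(s) = -7 + s**2 (H(s) = s**2 - 7 = -7 + s**2)
1/H(X(V(-5, -3), -17)) = 1/(-7 + (-3)**2) = 1/(-7 + 9) = 1/2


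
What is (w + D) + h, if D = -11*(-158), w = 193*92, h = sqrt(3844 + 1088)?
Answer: 19494 + 6*sqrt(137) ≈ 19564.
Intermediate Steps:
h = 6*sqrt(137) (h = sqrt(4932) = 6*sqrt(137) ≈ 70.228)
w = 17756
D = 1738
(w + D) + h = (17756 + 1738) + 6*sqrt(137) = 19494 + 6*sqrt(137)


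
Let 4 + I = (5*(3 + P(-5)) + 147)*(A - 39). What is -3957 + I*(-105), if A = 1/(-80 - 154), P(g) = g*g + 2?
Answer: 31533093/26 ≈ 1.2128e+6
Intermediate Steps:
P(g) = 2 + g² (P(g) = g² + 2 = 2 + g²)
A = -1/234 (A = 1/(-234) = -1/234 ≈ -0.0042735)
I = -301295/26 (I = -4 + (5*(3 + (2 + (-5)²)) + 147)*(-1/234 - 39) = -4 + (5*(3 + (2 + 25)) + 147)*(-9127/234) = -4 + (5*(3 + 27) + 147)*(-9127/234) = -4 + (5*30 + 147)*(-9127/234) = -4 + (150 + 147)*(-9127/234) = -4 + 297*(-9127/234) = -4 - 301191/26 = -301295/26 ≈ -11588.)
-3957 + I*(-105) = -3957 - 301295/26*(-105) = -3957 + 31635975/26 = 31533093/26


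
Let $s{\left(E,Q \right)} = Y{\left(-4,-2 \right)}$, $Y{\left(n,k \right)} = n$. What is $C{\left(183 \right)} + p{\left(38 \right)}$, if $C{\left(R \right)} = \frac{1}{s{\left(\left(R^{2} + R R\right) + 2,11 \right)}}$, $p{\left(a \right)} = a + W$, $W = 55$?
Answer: $\frac{371}{4} \approx 92.75$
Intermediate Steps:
$s{\left(E,Q \right)} = -4$
$p{\left(a \right)} = 55 + a$ ($p{\left(a \right)} = a + 55 = 55 + a$)
$C{\left(R \right)} = - \frac{1}{4}$ ($C{\left(R \right)} = \frac{1}{-4} = - \frac{1}{4}$)
$C{\left(183 \right)} + p{\left(38 \right)} = - \frac{1}{4} + \left(55 + 38\right) = - \frac{1}{4} + 93 = \frac{371}{4}$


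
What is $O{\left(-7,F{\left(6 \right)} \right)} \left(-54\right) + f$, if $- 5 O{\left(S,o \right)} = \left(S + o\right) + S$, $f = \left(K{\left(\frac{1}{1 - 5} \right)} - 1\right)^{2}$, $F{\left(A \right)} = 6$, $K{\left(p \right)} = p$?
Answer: $- \frac{6787}{80} \approx -84.838$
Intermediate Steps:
$f = \frac{25}{16}$ ($f = \left(\frac{1}{1 - 5} - 1\right)^{2} = \left(\frac{1}{-4} - 1\right)^{2} = \left(- \frac{1}{4} - 1\right)^{2} = \left(- \frac{5}{4}\right)^{2} = \frac{25}{16} \approx 1.5625$)
$O{\left(S,o \right)} = - \frac{2 S}{5} - \frac{o}{5}$ ($O{\left(S,o \right)} = - \frac{\left(S + o\right) + S}{5} = - \frac{o + 2 S}{5} = - \frac{2 S}{5} - \frac{o}{5}$)
$O{\left(-7,F{\left(6 \right)} \right)} \left(-54\right) + f = \left(\left(- \frac{2}{5}\right) \left(-7\right) - \frac{6}{5}\right) \left(-54\right) + \frac{25}{16} = \left(\frac{14}{5} - \frac{6}{5}\right) \left(-54\right) + \frac{25}{16} = \frac{8}{5} \left(-54\right) + \frac{25}{16} = - \frac{432}{5} + \frac{25}{16} = - \frac{6787}{80}$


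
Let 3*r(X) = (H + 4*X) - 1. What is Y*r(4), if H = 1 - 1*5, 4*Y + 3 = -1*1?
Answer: -11/3 ≈ -3.6667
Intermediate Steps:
Y = -1 (Y = -3/4 + (-1*1)/4 = -3/4 + (1/4)*(-1) = -3/4 - 1/4 = -1)
H = -4 (H = 1 - 5 = -4)
r(X) = -5/3 + 4*X/3 (r(X) = ((-4 + 4*X) - 1)/3 = (-5 + 4*X)/3 = -5/3 + 4*X/3)
Y*r(4) = -(-5/3 + (4/3)*4) = -(-5/3 + 16/3) = -1*11/3 = -11/3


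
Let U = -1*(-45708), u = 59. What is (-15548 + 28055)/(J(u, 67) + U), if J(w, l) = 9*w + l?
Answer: 12507/46306 ≈ 0.27009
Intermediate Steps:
J(w, l) = l + 9*w
U = 45708
(-15548 + 28055)/(J(u, 67) + U) = (-15548 + 28055)/((67 + 9*59) + 45708) = 12507/((67 + 531) + 45708) = 12507/(598 + 45708) = 12507/46306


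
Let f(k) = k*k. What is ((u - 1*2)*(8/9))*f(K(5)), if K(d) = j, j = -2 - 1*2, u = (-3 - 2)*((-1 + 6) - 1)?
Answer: -2816/9 ≈ -312.89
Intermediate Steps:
u = -20 (u = -5*(5 - 1) = -5*4 = -20)
j = -4 (j = -2 - 2 = -4)
K(d) = -4
f(k) = k²
((u - 1*2)*(8/9))*f(K(5)) = ((-20 - 1*2)*(8/9))*(-4)² = ((-20 - 2)*(8*(⅑)))*16 = -22*8/9*16 = -176/9*16 = -2816/9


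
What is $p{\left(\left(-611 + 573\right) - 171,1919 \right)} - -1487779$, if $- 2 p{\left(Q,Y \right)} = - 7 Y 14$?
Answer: $1581810$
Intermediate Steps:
$p{\left(Q,Y \right)} = 49 Y$ ($p{\left(Q,Y \right)} = - \frac{- 7 Y 14}{2} = - \frac{\left(-98\right) Y}{2} = 49 Y$)
$p{\left(\left(-611 + 573\right) - 171,1919 \right)} - -1487779 = 49 \cdot 1919 - -1487779 = 94031 + 1487779 = 1581810$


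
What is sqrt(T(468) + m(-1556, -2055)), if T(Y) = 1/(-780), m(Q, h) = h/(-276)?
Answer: 2*sqrt(37436295)/4485 ≈ 2.7284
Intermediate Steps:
m(Q, h) = -h/276 (m(Q, h) = h*(-1/276) = -h/276)
T(Y) = -1/780
sqrt(T(468) + m(-1556, -2055)) = sqrt(-1/780 - 1/276*(-2055)) = sqrt(-1/780 + 685/92) = sqrt(33388/4485) = 2*sqrt(37436295)/4485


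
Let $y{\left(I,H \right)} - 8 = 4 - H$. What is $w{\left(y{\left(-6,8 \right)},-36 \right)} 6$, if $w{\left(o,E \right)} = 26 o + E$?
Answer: $408$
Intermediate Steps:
$y{\left(I,H \right)} = 12 - H$ ($y{\left(I,H \right)} = 8 - \left(-4 + H\right) = 12 - H$)
$w{\left(o,E \right)} = E + 26 o$
$w{\left(y{\left(-6,8 \right)},-36 \right)} 6 = \left(-36 + 26 \left(12 - 8\right)\right) 6 = \left(-36 + 26 \cdot 4\right) 6 = \left(-36 + 104\right) 6 = 68 \cdot 6 = 408$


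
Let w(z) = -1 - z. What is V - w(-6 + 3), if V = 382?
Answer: 380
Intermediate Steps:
V - w(-6 + 3) = 382 - (-1 - (-6 + 3)) = 382 - (-1 - 1*(-3)) = 382 - (-1 + 3) = 382 - 1*2 = 382 - 2 = 380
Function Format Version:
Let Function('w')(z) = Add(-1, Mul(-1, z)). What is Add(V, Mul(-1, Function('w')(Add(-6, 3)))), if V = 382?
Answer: 380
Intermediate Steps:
Add(V, Mul(-1, Function('w')(Add(-6, 3)))) = Add(382, Mul(-1, Add(-1, Mul(-1, Add(-6, 3))))) = Add(382, Mul(-1, Add(-1, Mul(-1, -3)))) = Add(382, Mul(-1, Add(-1, 3))) = Add(382, Mul(-1, 2)) = Add(382, -2) = 380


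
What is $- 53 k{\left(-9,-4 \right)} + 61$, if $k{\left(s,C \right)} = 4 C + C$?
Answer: $1121$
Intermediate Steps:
$k{\left(s,C \right)} = 5 C$
$- 53 k{\left(-9,-4 \right)} + 61 = - 53 \cdot 5 \left(-4\right) + 61 = \left(-53\right) \left(-20\right) + 61 = 1060 + 61 = 1121$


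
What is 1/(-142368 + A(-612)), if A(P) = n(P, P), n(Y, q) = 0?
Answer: -1/142368 ≈ -7.0240e-6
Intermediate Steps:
A(P) = 0
1/(-142368 + A(-612)) = 1/(-142368 + 0) = 1/(-142368) = -1/142368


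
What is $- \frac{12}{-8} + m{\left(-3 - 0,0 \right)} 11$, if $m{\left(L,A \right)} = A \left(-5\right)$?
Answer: $\frac{3}{2} \approx 1.5$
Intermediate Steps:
$m{\left(L,A \right)} = - 5 A$
$- \frac{12}{-8} + m{\left(-3 - 0,0 \right)} 11 = - \frac{12}{-8} + \left(-5\right) 0 \cdot 11 = \left(-12\right) \left(- \frac{1}{8}\right) + 0 \cdot 11 = \frac{3}{2} + 0 = \frac{3}{2}$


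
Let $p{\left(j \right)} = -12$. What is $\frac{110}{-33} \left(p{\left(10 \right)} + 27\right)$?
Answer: $-50$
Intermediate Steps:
$\frac{110}{-33} \left(p{\left(10 \right)} + 27\right) = \frac{110}{-33} \left(-12 + 27\right) = 110 \left(- \frac{1}{33}\right) 15 = \left(- \frac{10}{3}\right) 15 = -50$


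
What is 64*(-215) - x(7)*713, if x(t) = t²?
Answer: -48697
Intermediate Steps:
64*(-215) - x(7)*713 = 64*(-215) - 7²*713 = -13760 - 49*713 = -13760 - 1*34937 = -13760 - 34937 = -48697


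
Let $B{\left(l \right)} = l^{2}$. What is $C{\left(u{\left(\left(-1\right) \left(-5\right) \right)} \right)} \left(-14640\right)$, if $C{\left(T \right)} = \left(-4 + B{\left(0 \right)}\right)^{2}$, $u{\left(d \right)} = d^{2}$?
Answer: $-234240$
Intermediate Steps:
$C{\left(T \right)} = 16$ ($C{\left(T \right)} = \left(-4 + 0^{2}\right)^{2} = \left(-4 + 0\right)^{2} = \left(-4\right)^{2} = 16$)
$C{\left(u{\left(\left(-1\right) \left(-5\right) \right)} \right)} \left(-14640\right) = 16 \left(-14640\right) = -234240$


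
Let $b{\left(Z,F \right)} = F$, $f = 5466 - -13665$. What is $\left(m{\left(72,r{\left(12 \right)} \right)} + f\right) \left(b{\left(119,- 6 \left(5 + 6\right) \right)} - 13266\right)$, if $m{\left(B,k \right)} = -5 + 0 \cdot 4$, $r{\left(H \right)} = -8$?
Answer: $-254987832$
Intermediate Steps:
$f = 19131$ ($f = 5466 + 13665 = 19131$)
$m{\left(B,k \right)} = -5$ ($m{\left(B,k \right)} = -5 + 0 = -5$)
$\left(m{\left(72,r{\left(12 \right)} \right)} + f\right) \left(b{\left(119,- 6 \left(5 + 6\right) \right)} - 13266\right) = \left(-5 + 19131\right) \left(- 6 \left(5 + 6\right) - 13266\right) = 19126 \left(\left(-6\right) 11 - 13266\right) = 19126 \left(-66 - 13266\right) = 19126 \left(-13332\right) = -254987832$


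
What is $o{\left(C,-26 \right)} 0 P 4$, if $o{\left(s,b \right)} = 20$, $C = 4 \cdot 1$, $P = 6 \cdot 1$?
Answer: $0$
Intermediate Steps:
$P = 6$
$C = 4$
$o{\left(C,-26 \right)} 0 P 4 = 20 \cdot 0 \cdot 6 \cdot 4 = 20 \cdot 0 \cdot 4 = 20 \cdot 0 = 0$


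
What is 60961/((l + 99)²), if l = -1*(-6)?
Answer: 60961/11025 ≈ 5.5293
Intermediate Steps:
l = 6
60961/((l + 99)²) = 60961/((6 + 99)²) = 60961/(105²) = 60961/11025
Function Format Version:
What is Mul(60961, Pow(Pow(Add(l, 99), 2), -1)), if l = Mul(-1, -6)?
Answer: Rational(60961, 11025) ≈ 5.5293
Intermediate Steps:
l = 6
Mul(60961, Pow(Pow(Add(l, 99), 2), -1)) = Mul(60961, Pow(Pow(Add(6, 99), 2), -1)) = Mul(60961, Pow(Pow(105, 2), -1)) = Mul(60961, Pow(11025, -1)) = Mul(60961, Rational(1, 11025)) = Rational(60961, 11025)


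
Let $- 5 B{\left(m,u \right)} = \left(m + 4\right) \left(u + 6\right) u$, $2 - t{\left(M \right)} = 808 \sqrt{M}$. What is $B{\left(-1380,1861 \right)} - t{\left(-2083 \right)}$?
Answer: $\frac{4780894102}{5} + 808 i \sqrt{2083} \approx 9.5618 \cdot 10^{8} + 36877.0 i$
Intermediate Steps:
$t{\left(M \right)} = 2 - 808 \sqrt{M}$
$B{\left(m,u \right)} = - \frac{u \left(4 + m\right) \left(6 + u\right)}{5}$ ($B{\left(m,u \right)} = - \frac{\left(m + 4\right) \left(u + 6\right) u}{5} = - \frac{\left(4 + m\right) \left(6 + u\right) u}{5} = - \frac{u \left(4 + m\right) \left(6 + u\right)}{5}$)
$B{\left(-1380,1861 \right)} - t{\left(-2083 \right)} = \left(- \frac{1}{5}\right) 1861 \left(24 + 4 \cdot 1861 + 6 \left(-1380\right) - 2568180\right) - \left(2 - 808 \sqrt{-2083}\right) = \left(- \frac{1}{5}\right) 1861 \left(24 + 7444 - 8280 - 2568180\right) - \left(2 - 808 i \sqrt{2083}\right) = \left(- \frac{1}{5}\right) 1861 \left(-2568992\right) - \left(2 - 808 i \sqrt{2083}\right) = \frac{4780894112}{5} - \left(2 - 808 i \sqrt{2083}\right) = \frac{4780894102}{5} + 808 i \sqrt{2083}$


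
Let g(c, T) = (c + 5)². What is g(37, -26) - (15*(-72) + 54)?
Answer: 2790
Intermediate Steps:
g(c, T) = (5 + c)²
g(37, -26) - (15*(-72) + 54) = (5 + 37)² - (15*(-72) + 54) = 42² - (-1080 + 54) = 1764 - 1*(-1026) = 1764 + 1026 = 2790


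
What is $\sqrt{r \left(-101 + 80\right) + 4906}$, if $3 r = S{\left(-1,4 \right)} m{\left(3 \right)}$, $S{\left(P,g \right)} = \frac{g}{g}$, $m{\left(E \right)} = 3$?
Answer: $\sqrt{4885} \approx 69.893$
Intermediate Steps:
$S{\left(P,g \right)} = 1$
$r = 1$ ($r = \frac{1 \cdot 3}{3} = \frac{1}{3} \cdot 3 = 1$)
$\sqrt{r \left(-101 + 80\right) + 4906} = \sqrt{1 \left(-101 + 80\right) + 4906} = \sqrt{1 \left(-21\right) + 4906} = \sqrt{-21 + 4906} = \sqrt{4885}$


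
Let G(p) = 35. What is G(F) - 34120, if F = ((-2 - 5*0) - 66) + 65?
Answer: -34085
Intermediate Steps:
F = -3 (F = ((-2 + 0) - 66) + 65 = (-2 - 66) + 65 = -68 + 65 = -3)
G(F) - 34120 = 35 - 34120 = -34085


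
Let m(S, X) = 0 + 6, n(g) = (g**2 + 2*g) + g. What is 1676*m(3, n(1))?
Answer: 10056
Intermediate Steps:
n(g) = g**2 + 3*g
m(S, X) = 6
1676*m(3, n(1)) = 1676*6 = 10056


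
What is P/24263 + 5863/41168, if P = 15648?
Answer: 786450833/998859184 ≈ 0.78735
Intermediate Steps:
P/24263 + 5863/41168 = 15648/24263 + 5863/41168 = 786450833/998859184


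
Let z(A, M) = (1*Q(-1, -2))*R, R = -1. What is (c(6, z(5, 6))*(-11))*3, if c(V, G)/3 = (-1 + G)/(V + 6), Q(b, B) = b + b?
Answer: -33/4 ≈ -8.2500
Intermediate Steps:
Q(b, B) = 2*b
z(A, M) = 2 (z(A, M) = (1*(2*(-1)))*(-1) = (1*(-2))*(-1) = -2*(-1) = 2)
c(V, G) = 3*(-1 + G)/(6 + V) (c(V, G) = 3*((-1 + G)/(V + 6)) = 3*((-1 + G)/(6 + V)) = 3*(-1 + G)/(6 + V))
(c(6, z(5, 6))*(-11))*3 = ((3*(-1 + 2)/(6 + 6))*(-11))*3 = ((3*1/12)*(-11))*3 = ((3*(1/12)*1)*(-11))*3 = ((¼)*(-11))*3 = -11/4*3 = -33/4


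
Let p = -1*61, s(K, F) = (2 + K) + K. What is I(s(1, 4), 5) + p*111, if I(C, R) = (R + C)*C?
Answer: -6735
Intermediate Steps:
s(K, F) = 2 + 2*K
p = -61
I(C, R) = C*(C + R) (I(C, R) = (C + R)*C = C*(C + R))
I(s(1, 4), 5) + p*111 = (2 + 2*1)*((2 + 2*1) + 5) - 61*111 = (2 + 2)*((2 + 2) + 5) - 6771 = 4*(4 + 5) - 6771 = 4*9 - 6771 = 36 - 6771 = -6735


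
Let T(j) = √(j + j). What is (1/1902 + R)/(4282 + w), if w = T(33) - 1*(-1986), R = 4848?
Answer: 14449145599/18681328929 - 9220897*√66/74725315716 ≈ 0.77245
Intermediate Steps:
T(j) = √2*√j (T(j) = √(2*j) = √2*√j)
w = 1986 + √66 (w = √2*√33 - 1*(-1986) = √66 + 1986 = 1986 + √66 ≈ 1994.1)
(1/1902 + R)/(4282 + w) = (1/1902 + 4848)/(4282 + (1986 + √66)) = (1/1902 + 4848)/(6268 + √66) = 9220897/(1902*(6268 + √66))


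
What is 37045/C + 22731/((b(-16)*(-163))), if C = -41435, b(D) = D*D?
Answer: -497534549/345799936 ≈ -1.4388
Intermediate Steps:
b(D) = D²
37045/C + 22731/((b(-16)*(-163))) = 37045/(-41435) + 22731/(((-16)²*(-163))) = 37045*(-1/41435) + 22731/((256*(-163))) = -7409/8287 + 22731/(-41728) = -7409/8287 + 22731*(-1/41728) = -7409/8287 - 22731/41728 = -497534549/345799936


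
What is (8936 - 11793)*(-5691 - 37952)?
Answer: 124688051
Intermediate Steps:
(8936 - 11793)*(-5691 - 37952) = -2857*(-43643) = 124688051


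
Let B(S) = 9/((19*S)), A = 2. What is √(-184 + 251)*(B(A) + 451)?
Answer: 17147*√67/38 ≈ 3693.5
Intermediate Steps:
B(S) = 9/(19*S) (B(S) = 9*(1/(19*S)) = 9/(19*S))
√(-184 + 251)*(B(A) + 451) = √(-184 + 251)*((9/19)/2 + 451) = √67*((9/19)*(½) + 451) = √67*(9/38 + 451) = √67*(17147/38) = 17147*√67/38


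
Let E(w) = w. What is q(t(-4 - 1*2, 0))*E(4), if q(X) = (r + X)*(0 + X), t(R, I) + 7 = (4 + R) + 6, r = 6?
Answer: -36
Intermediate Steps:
t(R, I) = 3 + R (t(R, I) = -7 + ((4 + R) + 6) = -7 + (10 + R) = 3 + R)
q(X) = X*(6 + X) (q(X) = (6 + X)*(0 + X) = (6 + X)*X = X*(6 + X))
q(t(-4 - 1*2, 0))*E(4) = ((3 + (-4 - 1*2))*(6 + (3 + (-4 - 1*2))))*4 = ((3 + (-4 - 2))*(6 + (3 + (-4 - 2))))*4 = ((3 - 6)*(6 + (3 - 6)))*4 = -3*(6 - 3)*4 = -3*3*4 = -9*4 = -36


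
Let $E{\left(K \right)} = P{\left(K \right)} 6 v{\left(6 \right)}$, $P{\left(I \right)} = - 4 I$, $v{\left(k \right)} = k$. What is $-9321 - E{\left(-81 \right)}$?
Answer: $-20985$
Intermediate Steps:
$E{\left(K \right)} = - 144 K$ ($E{\left(K \right)} = - 4 K 6 \cdot 6 = - 24 K 6 = - 144 K$)
$-9321 - E{\left(-81 \right)} = -9321 - \left(-144\right) \left(-81\right) = -9321 - 11664 = -20985$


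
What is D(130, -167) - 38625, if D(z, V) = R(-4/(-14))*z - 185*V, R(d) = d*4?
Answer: -53070/7 ≈ -7581.4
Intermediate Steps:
R(d) = 4*d
D(z, V) = -185*V + 8*z/7 (D(z, V) = (4*(-4/(-14)))*z - 185*V = (4*(-4*(-1/14)))*z - 185*V = (4*(2/7))*z - 185*V = 8*z/7 - 185*V = -185*V + 8*z/7)
D(130, -167) - 38625 = (-185*(-167) + (8/7)*130) - 38625 = (30895 + 1040/7) - 38625 = 217305/7 - 38625 = -53070/7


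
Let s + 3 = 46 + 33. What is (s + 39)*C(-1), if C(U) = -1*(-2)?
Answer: 230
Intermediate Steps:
C(U) = 2
s = 76 (s = -3 + (46 + 33) = -3 + 79 = 76)
(s + 39)*C(-1) = (76 + 39)*2 = 115*2 = 230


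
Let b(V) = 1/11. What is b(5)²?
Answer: 1/121 ≈ 0.0082645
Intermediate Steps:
b(V) = 1/11
b(5)² = (1/11)² = 1/121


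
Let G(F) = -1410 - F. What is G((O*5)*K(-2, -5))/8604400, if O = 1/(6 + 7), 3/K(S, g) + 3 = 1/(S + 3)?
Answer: -1047/6391840 ≈ -0.00016380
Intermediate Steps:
K(S, g) = 3/(-3 + 1/(3 + S)) (K(S, g) = 3/(-3 + 1/(S + 3)) = 3/(-3 + 1/(3 + S)))
O = 1/13 ≈ 0.076923
G((O*5)*K(-2, -5))/8604400 = (-1410 - (1/13)*5*3*(-3 - 1*(-2))/(8 + 3*(-2)))/8604400 = (-1410 - 5*3*(-3 + 2)/(8 - 6)/13)*(1/8604400) = (-1410 - 5*3*(-1)/2/13)*(1/8604400) = (-1410 - 5*3*(1/2)*(-1)/13)*(1/8604400) = (-1410 - 5*(-3)/(13*2))*(1/8604400) = (-1410 - 1*(-15/26))*(1/8604400) = (-1410 + 15/26)*(1/8604400) = -36645/26*1/8604400 = -1047/6391840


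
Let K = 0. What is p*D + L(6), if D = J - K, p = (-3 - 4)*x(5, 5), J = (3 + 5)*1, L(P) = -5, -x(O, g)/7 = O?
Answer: 1955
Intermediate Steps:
x(O, g) = -7*O
J = 8 (J = 8*1 = 8)
p = 245 (p = (-3 - 4)*(-7*5) = -7*(-35) = 245)
D = 8 (D = 8 - 1*0 = 8 + 0 = 8)
p*D + L(6) = 245*8 - 5 = 1960 - 5 = 1955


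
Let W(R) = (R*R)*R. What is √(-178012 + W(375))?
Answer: √52556363 ≈ 7249.6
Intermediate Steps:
W(R) = R³ (W(R) = R²*R = R³)
√(-178012 + W(375)) = √(-178012 + 375³) = √(-178012 + 52734375) = √52556363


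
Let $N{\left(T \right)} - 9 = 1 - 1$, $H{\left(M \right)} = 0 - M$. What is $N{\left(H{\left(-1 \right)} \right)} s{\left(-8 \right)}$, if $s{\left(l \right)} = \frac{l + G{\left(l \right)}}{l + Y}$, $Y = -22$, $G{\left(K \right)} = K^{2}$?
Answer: $- \frac{84}{5} \approx -16.8$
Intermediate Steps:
$H{\left(M \right)} = - M$
$N{\left(T \right)} = 9$ ($N{\left(T \right)} = 9 + \left(1 - 1\right) = 9 + 0 = 9$)
$s{\left(l \right)} = \frac{l + l^{2}}{-22 + l}$ ($s{\left(l \right)} = \frac{l + l^{2}}{l - 22} = \frac{l + l^{2}}{-22 + l}$)
$N{\left(H{\left(-1 \right)} \right)} s{\left(-8 \right)} = 9 \left(- \frac{8 \left(1 - 8\right)}{-22 - 8}\right) = 9 \left(\left(-8\right) \frac{1}{-30} \left(-7\right)\right) = 9 \left(\left(-8\right) \left(- \frac{1}{30}\right) \left(-7\right)\right) = 9 \left(- \frac{28}{15}\right) = - \frac{84}{5}$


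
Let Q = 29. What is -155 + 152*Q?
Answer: 4253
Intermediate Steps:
-155 + 152*Q = -155 + 152*29 = -155 + 4408 = 4253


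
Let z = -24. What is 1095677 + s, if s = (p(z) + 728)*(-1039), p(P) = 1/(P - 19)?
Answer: 14590294/43 ≈ 3.3931e+5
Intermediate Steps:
p(P) = 1/(-19 + P)
s = -32523817/43 (s = (1/(-19 - 24) + 728)*(-1039) = (1/(-43) + 728)*(-1039) = (-1/43 + 728)*(-1039) = (31303/43)*(-1039) = -32523817/43 ≈ -7.5637e+5)
1095677 + s = 1095677 - 32523817/43 = 14590294/43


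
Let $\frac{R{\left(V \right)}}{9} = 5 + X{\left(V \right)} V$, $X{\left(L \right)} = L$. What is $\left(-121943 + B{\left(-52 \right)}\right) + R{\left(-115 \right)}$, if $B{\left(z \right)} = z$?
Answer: $-2925$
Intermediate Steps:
$R{\left(V \right)} = 45 + 9 V^{2}$ ($R{\left(V \right)} = 9 \left(5 + V V\right) = 9 \left(5 + V^{2}\right) = 45 + 9 V^{2}$)
$\left(-121943 + B{\left(-52 \right)}\right) + R{\left(-115 \right)} = \left(-121943 - 52\right) + \left(45 + 9 \left(-115\right)^{2}\right) = -121995 + \left(45 + 9 \cdot 13225\right) = -121995 + \left(45 + 119025\right) = -121995 + 119070 = -2925$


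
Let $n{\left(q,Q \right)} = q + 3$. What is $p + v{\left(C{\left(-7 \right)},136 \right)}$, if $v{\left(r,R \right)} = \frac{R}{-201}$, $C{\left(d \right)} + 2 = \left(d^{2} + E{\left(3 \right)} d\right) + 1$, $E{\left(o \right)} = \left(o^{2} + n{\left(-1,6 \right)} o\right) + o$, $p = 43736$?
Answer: $\frac{8790800}{201} \approx 43735.0$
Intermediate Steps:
$n{\left(q,Q \right)} = 3 + q$
$E{\left(o \right)} = o^{2} + 3 o$ ($E{\left(o \right)} = \left(o^{2} + \left(3 - 1\right) o\right) + o = \left(o^{2} + 2 o\right) + o = o^{2} + 3 o$)
$C{\left(d \right)} = -1 + d^{2} + 18 d$ ($C{\left(d \right)} = -2 + \left(\left(d^{2} + 3 \left(3 + 3\right) d\right) + 1\right) = -2 + \left(\left(d^{2} + 3 \cdot 6 d\right) + 1\right) = -2 + \left(\left(d^{2} + 18 d\right) + 1\right) = -2 + \left(1 + d^{2} + 18 d\right) = -1 + d^{2} + 18 d$)
$v{\left(r,R \right)} = - \frac{R}{201}$ ($v{\left(r,R \right)} = R \left(- \frac{1}{201}\right) = - \frac{R}{201}$)
$p + v{\left(C{\left(-7 \right)},136 \right)} = 43736 - \frac{136}{201} = \frac{8790800}{201}$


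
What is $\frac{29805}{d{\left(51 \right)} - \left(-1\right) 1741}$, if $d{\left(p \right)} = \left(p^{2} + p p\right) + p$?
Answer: $\frac{29805}{6994} \approx 4.2615$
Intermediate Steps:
$d{\left(p \right)} = p + 2 p^{2}$ ($d{\left(p \right)} = \left(p^{2} + p^{2}\right) + p = 2 p^{2} + p = p + 2 p^{2}$)
$\frac{29805}{d{\left(51 \right)} - \left(-1\right) 1741} = \frac{29805}{51 \left(1 + 2 \cdot 51\right) - \left(-1\right) 1741} = \frac{29805}{51 \left(1 + 102\right) - -1741} = \frac{29805}{51 \cdot 103 + 1741} = \frac{29805}{5253 + 1741} = \frac{29805}{6994}$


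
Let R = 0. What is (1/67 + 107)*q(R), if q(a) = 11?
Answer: 78870/67 ≈ 1177.2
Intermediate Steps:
(1/67 + 107)*q(R) = (1/67 + 107)*11 = (7170/67)*11 = 78870/67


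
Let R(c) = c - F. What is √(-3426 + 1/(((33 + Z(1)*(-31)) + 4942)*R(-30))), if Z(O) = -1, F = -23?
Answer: I*√4206928518506/35042 ≈ 58.532*I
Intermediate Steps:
R(c) = 23 + c (R(c) = c - 1*(-23) = c + 23 = 23 + c)
√(-3426 + 1/(((33 + Z(1)*(-31)) + 4942)*R(-30))) = √(-3426 + 1/(((33 - 1*(-31)) + 4942)*(23 - 30))) = √(-3426 + 1/(((33 + 31) + 4942)*(-7))) = √(-3426 - ⅐/(64 + 4942)) = √(-3426 - ⅐/5006) = √(-3426 + (1/5006)*(-⅐)) = √(-3426 - 1/35042) = √(-120053893/35042) = I*√4206928518506/35042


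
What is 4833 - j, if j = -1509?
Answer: 6342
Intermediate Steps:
4833 - j = 4833 - 1*(-1509) = 4833 + 1509 = 6342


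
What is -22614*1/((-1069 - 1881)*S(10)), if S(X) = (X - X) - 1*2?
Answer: -11307/2950 ≈ -3.8329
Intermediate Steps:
S(X) = -2 (S(X) = 0 - 2 = -2)
-22614*1/((-1069 - 1881)*S(10)) = -22614*(-1/(2*(-1069 - 1881))) = -22614/((-2*(-2950))) = -22614/5900 = -22614*1/5900 = -11307/2950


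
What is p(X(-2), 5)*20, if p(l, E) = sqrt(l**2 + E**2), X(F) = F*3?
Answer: 20*sqrt(61) ≈ 156.21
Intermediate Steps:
X(F) = 3*F
p(l, E) = sqrt(E**2 + l**2)
p(X(-2), 5)*20 = sqrt(5**2 + (3*(-2))**2)*20 = sqrt(25 + (-6)**2)*20 = sqrt(25 + 36)*20 = sqrt(61)*20 = 20*sqrt(61)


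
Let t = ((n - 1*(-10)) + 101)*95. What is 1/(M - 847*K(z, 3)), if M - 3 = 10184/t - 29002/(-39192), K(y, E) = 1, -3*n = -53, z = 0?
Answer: -18910140/15930409511 ≈ -0.0011870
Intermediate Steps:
n = 53/3 (n = -⅓*(-53) = 53/3 ≈ 17.667)
t = 36670/3 (t = ((53/3 - 1*(-10)) + 101)*95 = ((53/3 + 10) + 101)*95 = (83/3 + 101)*95 = (386/3)*95 = 36670/3 ≈ 12223.)
M = 86479069/18910140 (M = 3 + (10184/(36670/3) - 29002/(-39192)) = 3 + (10184*(3/36670) - 29002*(-1/39192)) = 3 + (804/965 + 14501/19596) = 3 + 29748649/18910140 = 86479069/18910140 ≈ 4.5732)
1/(M - 847*K(z, 3)) = 1/(86479069/18910140 - 847*1) = 1/(86479069/18910140 - 847) = 1/(-15930409511/18910140) = -18910140/15930409511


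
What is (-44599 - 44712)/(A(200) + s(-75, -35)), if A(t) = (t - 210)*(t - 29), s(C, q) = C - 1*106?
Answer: 2881/61 ≈ 47.229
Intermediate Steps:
s(C, q) = -106 + C (s(C, q) = C - 106 = -106 + C)
A(t) = (-210 + t)*(-29 + t)
(-44599 - 44712)/(A(200) + s(-75, -35)) = (-44599 - 44712)/((6090 + 200² - 239*200) + (-106 - 75)) = -89311/((6090 + 40000 - 47800) - 181) = -89311/(-1710 - 181) = -89311/(-1891) = -89311*(-1/1891) = 2881/61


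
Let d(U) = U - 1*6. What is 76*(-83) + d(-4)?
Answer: -6318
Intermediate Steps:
d(U) = -6 + U (d(U) = U - 6 = -6 + U)
76*(-83) + d(-4) = 76*(-83) + (-6 - 4) = -6308 - 10 = -6318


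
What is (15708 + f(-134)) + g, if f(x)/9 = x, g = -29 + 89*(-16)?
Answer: 13049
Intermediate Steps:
g = -1453 (g = -29 - 1424 = -1453)
f(x) = 9*x
(15708 + f(-134)) + g = (15708 + 9*(-134)) - 1453 = (15708 - 1206) - 1453 = 14502 - 1453 = 13049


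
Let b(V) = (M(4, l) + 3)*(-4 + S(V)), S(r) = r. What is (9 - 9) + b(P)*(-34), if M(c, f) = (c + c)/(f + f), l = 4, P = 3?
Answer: 136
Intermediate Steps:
M(c, f) = c/f (M(c, f) = (2*c)/((2*f)) = (2*c)*(1/(2*f)) = c/f)
b(V) = -16 + 4*V (b(V) = (4/4 + 3)*(-4 + V) = (4*(¼) + 3)*(-4 + V) = (1 + 3)*(-4 + V) = 4*(-4 + V) = -16 + 4*V)
(9 - 9) + b(P)*(-34) = (9 - 9) + (-16 + 4*3)*(-34) = 0 + (-16 + 12)*(-34) = 0 - 4*(-34) = 0 + 136 = 136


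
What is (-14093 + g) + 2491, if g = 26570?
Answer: 14968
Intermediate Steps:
(-14093 + g) + 2491 = (-14093 + 26570) + 2491 = 12477 + 2491 = 14968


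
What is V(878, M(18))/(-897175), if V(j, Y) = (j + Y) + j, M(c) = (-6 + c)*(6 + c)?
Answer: -2044/897175 ≈ -0.0022783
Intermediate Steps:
V(j, Y) = Y + 2*j (V(j, Y) = (Y + j) + j = Y + 2*j)
V(878, M(18))/(-897175) = ((-36 + 18²) + 2*878)/(-897175) = ((-36 + 324) + 1756)*(-1/897175) = (288 + 1756)*(-1/897175) = 2044*(-1/897175) = -2044/897175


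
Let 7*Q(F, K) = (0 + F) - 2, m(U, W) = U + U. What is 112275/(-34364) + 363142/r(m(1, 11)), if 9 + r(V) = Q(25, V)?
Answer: -5459848301/85910 ≈ -63553.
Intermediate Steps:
m(U, W) = 2*U
Q(F, K) = -2/7 + F/7 (Q(F, K) = ((0 + F) - 2)/7 = (F - 2)/7 = (-2 + F)/7 = -2/7 + F/7)
r(V) = -40/7 (r(V) = -9 + (-2/7 + (⅐)*25) = -9 + (-2/7 + 25/7) = -9 + 23/7 = -40/7)
112275/(-34364) + 363142/r(m(1, 11)) = 112275/(-34364) + 363142/(-40/7) = 112275*(-1/34364) + 363142*(-7/40) = -112275/34364 - 1270997/20 = -5459848301/85910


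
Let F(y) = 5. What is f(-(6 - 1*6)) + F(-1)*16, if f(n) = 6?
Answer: 86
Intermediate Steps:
f(-(6 - 1*6)) + F(-1)*16 = 6 + 5*16 = 6 + 80 = 86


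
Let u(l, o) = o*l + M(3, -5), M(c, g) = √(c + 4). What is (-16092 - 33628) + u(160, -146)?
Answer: -73080 + √7 ≈ -73077.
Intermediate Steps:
M(c, g) = √(4 + c)
u(l, o) = √7 + l*o (u(l, o) = o*l + √(4 + 3) = l*o + √7 = √7 + l*o)
(-16092 - 33628) + u(160, -146) = (-16092 - 33628) + (√7 + 160*(-146)) = -49720 + (√7 - 23360) = -49720 + (-23360 + √7) = -73080 + √7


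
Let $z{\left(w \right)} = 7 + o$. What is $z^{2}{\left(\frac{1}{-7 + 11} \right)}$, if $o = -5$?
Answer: $4$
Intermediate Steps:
$z{\left(w \right)} = 2$ ($z{\left(w \right)} = 7 - 5 = 2$)
$z^{2}{\left(\frac{1}{-7 + 11} \right)} = 2^{2} = 4$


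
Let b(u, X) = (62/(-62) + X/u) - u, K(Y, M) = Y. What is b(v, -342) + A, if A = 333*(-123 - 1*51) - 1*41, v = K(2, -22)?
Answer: -58157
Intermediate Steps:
v = 2
b(u, X) = -1 - u + X/u (b(u, X) = (62*(-1/62) + X/u) - u = (-1 + X/u) - u = -1 - u + X/u)
A = -57983 (A = 333*(-123 - 51) - 41 = 333*(-174) - 41 = -57942 - 41 = -57983)
b(v, -342) + A = (-1 - 1*2 - 342/2) - 57983 = (-1 - 2 - 342*½) - 57983 = (-1 - 2 - 171) - 57983 = -174 - 57983 = -58157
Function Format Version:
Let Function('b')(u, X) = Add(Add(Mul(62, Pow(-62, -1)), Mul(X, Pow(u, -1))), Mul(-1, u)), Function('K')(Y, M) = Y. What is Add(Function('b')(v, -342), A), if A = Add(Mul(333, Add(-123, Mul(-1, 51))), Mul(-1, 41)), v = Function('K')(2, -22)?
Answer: -58157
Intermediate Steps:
v = 2
Function('b')(u, X) = Add(-1, Mul(-1, u), Mul(X, Pow(u, -1))) (Function('b')(u, X) = Add(Add(Mul(62, Rational(-1, 62)), Mul(X, Pow(u, -1))), Mul(-1, u)) = Add(Add(-1, Mul(X, Pow(u, -1))), Mul(-1, u)) = Add(-1, Mul(-1, u), Mul(X, Pow(u, -1))))
A = -57983 (A = Add(Mul(333, Add(-123, -51)), -41) = Add(Mul(333, -174), -41) = Add(-57942, -41) = -57983)
Add(Function('b')(v, -342), A) = Add(Add(-1, Mul(-1, 2), Mul(-342, Pow(2, -1))), -57983) = Add(Add(-1, -2, Mul(-342, Rational(1, 2))), -57983) = Add(Add(-1, -2, -171), -57983) = Add(-174, -57983) = -58157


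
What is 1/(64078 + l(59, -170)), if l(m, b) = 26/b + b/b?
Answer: 85/5446702 ≈ 1.5606e-5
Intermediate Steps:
l(m, b) = 1 + 26/b (l(m, b) = 26/b + 1 = 1 + 26/b)
1/(64078 + l(59, -170)) = 1/(64078 + (26 - 170)/(-170)) = 1/(64078 - 1/170*(-144)) = 1/(64078 + 72/85) = 1/(5446702/85) = 85/5446702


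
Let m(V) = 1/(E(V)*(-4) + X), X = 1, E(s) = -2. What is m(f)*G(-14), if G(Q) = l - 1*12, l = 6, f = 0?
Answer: -⅔ ≈ -0.66667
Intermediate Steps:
m(V) = ⅑ (m(V) = 1/(-2*(-4) + 1) = 1/(8 + 1) = 1/9 = ⅑)
G(Q) = -6 (G(Q) = 6 - 1*12 = 6 - 12 = -6)
m(f)*G(-14) = (⅑)*(-6) = -⅔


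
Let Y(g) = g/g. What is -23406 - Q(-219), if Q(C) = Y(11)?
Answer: -23407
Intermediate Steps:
Y(g) = 1
Q(C) = 1
-23406 - Q(-219) = -23406 - 1*1 = -23406 - 1 = -23407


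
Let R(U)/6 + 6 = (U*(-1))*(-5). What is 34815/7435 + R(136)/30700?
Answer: 54944382/11412725 ≈ 4.8143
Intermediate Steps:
R(U) = -36 + 30*U (R(U) = -36 + 6*((U*(-1))*(-5)) = -36 + 6*(-U*(-5)) = -36 + 6*(5*U) = -36 + 30*U)
34815/7435 + R(136)/30700 = 34815/7435 + (-36 + 30*136)/30700 = 34815*(1/7435) + (-36 + 4080)*(1/30700) = 6963/1487 + 4044*(1/30700) = 6963/1487 + 1011/7675 = 54944382/11412725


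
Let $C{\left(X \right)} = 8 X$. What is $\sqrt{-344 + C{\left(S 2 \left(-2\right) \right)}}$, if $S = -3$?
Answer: $2 i \sqrt{62} \approx 15.748 i$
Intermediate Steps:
$\sqrt{-344 + C{\left(S 2 \left(-2\right) \right)}} = \sqrt{-344 + 8 \left(-3\right) 2 \left(-2\right)} = \sqrt{-344 + 8 \left(\left(-6\right) \left(-2\right)\right)} = \sqrt{-344 + 8 \cdot 12} = \sqrt{-344 + 96} = \sqrt{-248} = 2 i \sqrt{62}$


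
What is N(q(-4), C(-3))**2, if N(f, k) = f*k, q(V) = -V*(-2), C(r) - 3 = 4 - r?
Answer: 6400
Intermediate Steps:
C(r) = 7 - r (C(r) = 3 + (4 - r) = 7 - r)
q(V) = 2*V
N(q(-4), C(-3))**2 = ((2*(-4))*(7 - 1*(-3)))**2 = (-8*(7 + 3))**2 = (-8*10)**2 = (-80)**2 = 6400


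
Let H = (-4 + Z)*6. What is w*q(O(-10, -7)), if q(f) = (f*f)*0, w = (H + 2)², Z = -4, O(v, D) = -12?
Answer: 0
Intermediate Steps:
H = -48 (H = (-4 - 4)*6 = -8*6 = -48)
w = 2116 (w = (-48 + 2)² = (-46)² = 2116)
q(f) = 0 (q(f) = f²*0 = 0)
w*q(O(-10, -7)) = 2116*0 = 0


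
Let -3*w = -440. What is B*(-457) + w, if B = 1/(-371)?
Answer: 164611/1113 ≈ 147.90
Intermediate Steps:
w = 440/3 (w = -1/3*(-440) = 440/3 ≈ 146.67)
B = -1/371 ≈ -0.0026954
B*(-457) + w = -1/371*(-457) + 440/3 = 457/371 + 440/3 = 164611/1113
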